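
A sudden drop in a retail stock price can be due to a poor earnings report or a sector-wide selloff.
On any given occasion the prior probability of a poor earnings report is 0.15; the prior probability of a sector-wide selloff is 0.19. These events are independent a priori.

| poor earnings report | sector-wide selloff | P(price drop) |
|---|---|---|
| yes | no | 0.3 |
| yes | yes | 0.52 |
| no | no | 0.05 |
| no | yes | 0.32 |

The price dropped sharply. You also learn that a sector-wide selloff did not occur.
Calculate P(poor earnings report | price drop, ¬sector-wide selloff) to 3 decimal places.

Numerator (weight on configurations with poor earnings report): 0.3×0.15 = 0.045000
Normalizer over all consistent configurations: 0.05×0.85 + 0.3×0.15 = 0.087500
P(poor earnings report | price drop, ¬sector-wide selloff) = 0.045000/0.087500 ≈ 0.514

P(poor earnings report | price drop, ¬sector-wide selloff) ≈ 0.514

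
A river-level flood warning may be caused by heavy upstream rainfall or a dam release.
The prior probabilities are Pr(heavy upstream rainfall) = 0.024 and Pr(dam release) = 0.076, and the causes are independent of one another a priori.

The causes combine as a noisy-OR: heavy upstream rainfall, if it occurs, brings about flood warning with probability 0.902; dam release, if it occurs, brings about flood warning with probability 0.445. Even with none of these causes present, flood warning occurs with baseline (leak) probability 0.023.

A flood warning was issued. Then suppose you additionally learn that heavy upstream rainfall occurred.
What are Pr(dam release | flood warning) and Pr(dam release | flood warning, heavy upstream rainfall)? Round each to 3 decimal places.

Under noisy-OR, P(flood warning | causes) = 1 − (1−0.023)·∏(1−qᵢ) over the active causes.
Enumerate the 4 (heavy upstream rainfall, dam release) configurations and weight by the priors:
  P(flood warning) = 0.023*0.976*0.924 + 0.457765*0.976*0.076 + 0.904254*0.024*0.924 + 0.946861*0.024*0.076
        = 0.020742 + 0.033955 + 0.020053 + 0.001727 = 0.076477
The terms with dam release present sum to 0.035682, so
  P(dam release | flood warning) = 0.035682 / 0.076477 ≈ 0.467

Now condition on the additional information:
Numerator (weight on configurations with dam release): 0.946861*0.076 = 0.071961
The normalizing constant is 0.904254*0.924 + 0.946861*0.076 = 0.907492
P(dam release | flood warning, heavy upstream rainfall) = 0.071961/0.907492 ≈ 0.079

Pr(dam release | flood warning) ≈ 0.467; Pr(dam release | flood warning, heavy upstream rainfall) ≈ 0.079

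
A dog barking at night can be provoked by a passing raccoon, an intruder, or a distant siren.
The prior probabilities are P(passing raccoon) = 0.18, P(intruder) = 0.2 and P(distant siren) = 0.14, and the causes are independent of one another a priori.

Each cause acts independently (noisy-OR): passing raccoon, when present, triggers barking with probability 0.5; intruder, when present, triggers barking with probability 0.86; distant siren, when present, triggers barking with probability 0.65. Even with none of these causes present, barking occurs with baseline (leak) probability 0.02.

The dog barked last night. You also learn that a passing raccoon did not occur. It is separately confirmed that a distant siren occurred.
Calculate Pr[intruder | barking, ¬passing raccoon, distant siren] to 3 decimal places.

Under noisy-OR, P(barking | causes) = 1 − (1−0.02)·∏(1−qᵢ) over the active causes.
Sum P(barking|·) weighted by the priors over both values of intruder:
  P(barking | ¬passing raccoon, distant siren) = 0.657×0.8 + 0.95198×0.2
        = 0.525600 + 0.190396 = 0.715996
Keeping only the intruder-present terms gives 0.190396, so
  P(intruder | barking, ¬passing raccoon, distant siren) = 0.190396 / 0.715996 ≈ 0.266

Pr[intruder | barking, ¬passing raccoon, distant siren] ≈ 0.266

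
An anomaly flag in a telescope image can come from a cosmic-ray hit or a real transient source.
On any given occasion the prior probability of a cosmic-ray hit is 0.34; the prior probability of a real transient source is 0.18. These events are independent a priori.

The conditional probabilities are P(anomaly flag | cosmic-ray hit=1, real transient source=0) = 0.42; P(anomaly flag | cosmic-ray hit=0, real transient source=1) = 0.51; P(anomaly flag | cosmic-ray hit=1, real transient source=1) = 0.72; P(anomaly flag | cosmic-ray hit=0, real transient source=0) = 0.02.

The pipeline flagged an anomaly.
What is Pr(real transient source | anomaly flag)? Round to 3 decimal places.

Pr(real transient source | anomaly flag) ≈ 0.450

P(anomaly flag) = 0.02·0.66·0.82 + 0.51·0.66·0.18 + 0.42·0.34·0.82 + 0.72·0.34·0.18 = 0.010824 + 0.060588 + 0.117096 + 0.044064 = 0.232572
Of this, 0.104652 comes from 0.060588 + 0.044064 (the real transient source=true cases).
P(real transient source | anomaly flag) = 0.104652 / 0.232572 ≈ 0.450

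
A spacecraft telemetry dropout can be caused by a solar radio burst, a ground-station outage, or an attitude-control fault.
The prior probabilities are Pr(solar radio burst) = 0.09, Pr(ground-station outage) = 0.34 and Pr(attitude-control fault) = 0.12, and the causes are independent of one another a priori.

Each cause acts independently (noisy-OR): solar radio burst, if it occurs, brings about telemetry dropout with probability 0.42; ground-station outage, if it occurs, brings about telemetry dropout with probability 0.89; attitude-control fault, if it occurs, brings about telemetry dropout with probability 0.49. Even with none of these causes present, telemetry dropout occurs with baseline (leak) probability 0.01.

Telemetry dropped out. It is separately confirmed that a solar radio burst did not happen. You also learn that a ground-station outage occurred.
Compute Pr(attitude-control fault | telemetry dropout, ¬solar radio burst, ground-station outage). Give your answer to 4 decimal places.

Under noisy-OR, P(telemetry dropout | causes) = 1 − (1−0.01)·∏(1−qᵢ) over the active causes.
By total probability over both values of attitude-control fault:
  P(telemetry dropout | ¬solar radio burst, ground-station outage) = 0.8911*0.88 + 0.944461*0.12
        = 0.784168 + 0.113335 = 0.897503
Configurations with attitude-control fault contribute 0.113335, so
  P(attitude-control fault | telemetry dropout, ¬solar radio burst, ground-station outage) = 0.113335 / 0.897503 ≈ 0.1263

Pr(attitude-control fault | telemetry dropout, ¬solar radio burst, ground-station outage) ≈ 0.1263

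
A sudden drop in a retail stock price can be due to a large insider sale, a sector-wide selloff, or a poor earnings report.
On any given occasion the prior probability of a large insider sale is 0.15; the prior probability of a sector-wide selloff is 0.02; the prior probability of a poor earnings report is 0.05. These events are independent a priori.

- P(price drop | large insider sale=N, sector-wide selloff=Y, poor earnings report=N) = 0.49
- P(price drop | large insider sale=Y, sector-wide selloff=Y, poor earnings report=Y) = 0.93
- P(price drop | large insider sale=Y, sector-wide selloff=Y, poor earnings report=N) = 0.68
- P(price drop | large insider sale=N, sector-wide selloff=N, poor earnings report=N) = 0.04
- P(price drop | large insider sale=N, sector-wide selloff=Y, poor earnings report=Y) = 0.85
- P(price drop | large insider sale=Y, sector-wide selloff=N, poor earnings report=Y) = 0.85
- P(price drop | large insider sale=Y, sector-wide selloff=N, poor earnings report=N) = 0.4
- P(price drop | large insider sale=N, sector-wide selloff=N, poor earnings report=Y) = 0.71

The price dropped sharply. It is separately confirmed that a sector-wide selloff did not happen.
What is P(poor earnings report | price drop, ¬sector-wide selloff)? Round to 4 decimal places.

Numerator (weight on configurations with poor earnings report): 0.030175 + 0.006375 = 0.036550
Normalizer over all consistent configurations: 0.04·0.85·0.95 + 0.71·0.85·0.05 + 0.4·0.15·0.95 + 0.85·0.15·0.05 = 0.125850
Posterior = 0.036550 / 0.125850 ≈ 0.2904

P(poor earnings report | price drop, ¬sector-wide selloff) ≈ 0.2904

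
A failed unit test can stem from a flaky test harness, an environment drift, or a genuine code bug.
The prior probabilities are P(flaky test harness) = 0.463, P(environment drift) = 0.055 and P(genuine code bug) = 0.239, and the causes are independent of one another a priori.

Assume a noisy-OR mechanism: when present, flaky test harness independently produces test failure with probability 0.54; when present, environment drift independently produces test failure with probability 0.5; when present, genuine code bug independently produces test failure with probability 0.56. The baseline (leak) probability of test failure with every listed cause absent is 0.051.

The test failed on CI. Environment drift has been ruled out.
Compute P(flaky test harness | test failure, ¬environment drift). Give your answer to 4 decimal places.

P(flaky test harness | test failure, ¬environment drift) ≈ 0.7508

Under noisy-OR, P(test failure | causes) = 1 − (1−0.051)·∏(1−qᵢ) over the active causes.
P(test failure | ¬environment drift) = 0.051×0.537×0.761 + 0.58244×0.537×0.239 + 0.56346×0.463×0.761 + 0.807922×0.463×0.239 = 0.020842 + 0.074752 + 0.198531 + 0.089402 = 0.383527
Restricting to configurations with flaky test harness present: 0.198531 + 0.089402 = 0.287933.
So P(flaky test harness | test failure, ¬environment drift) = 0.287933/0.383527 ≈ 0.7508.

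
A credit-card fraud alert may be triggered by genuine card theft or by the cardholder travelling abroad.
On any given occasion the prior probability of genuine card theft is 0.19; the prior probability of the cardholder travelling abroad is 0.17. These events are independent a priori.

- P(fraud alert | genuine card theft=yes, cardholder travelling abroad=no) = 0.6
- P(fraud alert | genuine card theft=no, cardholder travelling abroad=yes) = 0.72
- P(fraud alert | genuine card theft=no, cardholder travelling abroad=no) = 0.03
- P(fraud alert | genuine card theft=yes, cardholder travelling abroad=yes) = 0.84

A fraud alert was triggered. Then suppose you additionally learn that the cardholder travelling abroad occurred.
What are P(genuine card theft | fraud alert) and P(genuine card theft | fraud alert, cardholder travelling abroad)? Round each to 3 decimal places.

P(genuine card theft | fraud alert) ≈ 0.505; P(genuine card theft | fraud alert, cardholder travelling abroad) ≈ 0.215

P(fraud alert) = 0.03·0.81·0.83 + 0.72·0.81·0.17 + 0.6·0.19·0.83 + 0.84·0.19·0.17 = 0.020169 + 0.099144 + 0.094620 + 0.027132 = 0.241065
The genuine card theft-present share is 0.094620 + 0.027132 = 0.121752.
Hence the posterior is 0.121752/0.241065 ≈ 0.505.

Now also conditioning on cardholder travelling abroad=true:
Numerator (weight on configurations with genuine card theft): 0.84×0.19 = 0.159600
Normalizer over all consistent configurations: 0.72×0.81 + 0.84×0.19 = 0.742800
P(genuine card theft | fraud alert, cardholder travelling abroad) = 0.159600/0.742800 ≈ 0.215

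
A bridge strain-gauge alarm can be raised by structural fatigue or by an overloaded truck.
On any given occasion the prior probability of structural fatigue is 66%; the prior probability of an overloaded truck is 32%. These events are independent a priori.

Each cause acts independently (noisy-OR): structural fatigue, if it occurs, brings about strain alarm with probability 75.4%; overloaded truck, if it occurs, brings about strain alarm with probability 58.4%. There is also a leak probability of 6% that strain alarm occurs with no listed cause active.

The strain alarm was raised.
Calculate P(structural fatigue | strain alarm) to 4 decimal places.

P(structural fatigue | strain alarm) ≈ 0.8699

Under noisy-OR, P(strain alarm | causes) = 1 − (1−0.06)·∏(1−qᵢ) over the active causes.
For the numerator, keep only structural fatigue=true terms: 0.345019 + 0.190883 = 0.535902
Denominator P(strain alarm): 0.06*0.34*0.68 + 0.60896*0.34*0.32 + 0.76876*0.66*0.68 + 0.903804*0.66*0.32 = 0.616029
Posterior = 0.535902 / 0.616029 ≈ 0.8699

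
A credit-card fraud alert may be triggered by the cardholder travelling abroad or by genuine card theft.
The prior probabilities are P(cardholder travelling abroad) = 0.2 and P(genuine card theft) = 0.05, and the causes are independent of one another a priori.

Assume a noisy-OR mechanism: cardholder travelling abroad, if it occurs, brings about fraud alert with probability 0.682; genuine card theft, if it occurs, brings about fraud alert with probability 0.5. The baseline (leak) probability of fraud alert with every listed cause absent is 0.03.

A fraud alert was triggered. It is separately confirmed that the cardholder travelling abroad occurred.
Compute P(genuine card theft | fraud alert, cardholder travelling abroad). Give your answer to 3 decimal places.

P(genuine card theft | fraud alert, cardholder travelling abroad) ≈ 0.060

Under noisy-OR, P(fraud alert | causes) = 1 − (1−0.03)·∏(1−qᵢ) over the active causes.
By total probability over both values of genuine card theft:
  P(fraud alert | cardholder travelling abroad) = 0.69154×0.95 + 0.84577×0.05
        = 0.656963 + 0.042289 = 0.699252
Keeping only the genuine card theft-present terms gives 0.042289, so
  P(genuine card theft | fraud alert, cardholder travelling abroad) = 0.042289 / 0.699252 ≈ 0.060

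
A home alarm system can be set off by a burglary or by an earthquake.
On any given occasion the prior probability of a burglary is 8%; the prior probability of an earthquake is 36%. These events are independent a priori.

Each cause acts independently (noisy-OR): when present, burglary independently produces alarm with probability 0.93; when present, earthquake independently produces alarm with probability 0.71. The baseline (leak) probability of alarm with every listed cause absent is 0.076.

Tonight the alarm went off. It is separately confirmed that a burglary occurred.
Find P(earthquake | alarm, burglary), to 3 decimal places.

P(earthquake | alarm, burglary) ≈ 0.371

Under noisy-OR, P(alarm | causes) = 1 − (1−0.076)·∏(1−qᵢ) over the active causes.
Weight on earthquake=true, given the evidence: 0.981243·0.36 = 0.353247
The normalizing constant is 0.93532·0.64 + 0.981243·0.36 = 0.951852
Posterior = 0.353247 / 0.951852 ≈ 0.371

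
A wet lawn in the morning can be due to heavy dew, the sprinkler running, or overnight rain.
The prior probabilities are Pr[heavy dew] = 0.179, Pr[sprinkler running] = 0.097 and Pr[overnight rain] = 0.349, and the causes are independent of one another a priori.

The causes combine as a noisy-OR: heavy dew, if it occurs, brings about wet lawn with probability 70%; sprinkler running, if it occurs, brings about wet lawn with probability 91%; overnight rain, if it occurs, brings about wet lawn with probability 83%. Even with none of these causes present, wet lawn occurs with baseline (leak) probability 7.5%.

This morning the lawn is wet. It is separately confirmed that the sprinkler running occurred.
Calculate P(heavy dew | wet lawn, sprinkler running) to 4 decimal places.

Under noisy-OR, P(wet lawn | causes) = 1 − (1−0.075)·∏(1−qᵢ) over the active causes.
Sum P(wet lawn|·) weighted by the priors over the 4 (heavy dew, overnight rain) configurations:
  P(wet lawn | sprinkler running) = 0.91675·0.821·0.651 + 0.985847·0.821·0.349 + 0.975025·0.179·0.651 + 0.995754·0.179·0.349
        = 0.489976 + 0.282474 + 0.113619 + 0.062206 = 0.948275
The terms with heavy dew present sum to 0.175825, so
  P(heavy dew | wet lawn, sprinkler running) = 0.175825 / 0.948275 ≈ 0.1854

P(heavy dew | wet lawn, sprinkler running) ≈ 0.1854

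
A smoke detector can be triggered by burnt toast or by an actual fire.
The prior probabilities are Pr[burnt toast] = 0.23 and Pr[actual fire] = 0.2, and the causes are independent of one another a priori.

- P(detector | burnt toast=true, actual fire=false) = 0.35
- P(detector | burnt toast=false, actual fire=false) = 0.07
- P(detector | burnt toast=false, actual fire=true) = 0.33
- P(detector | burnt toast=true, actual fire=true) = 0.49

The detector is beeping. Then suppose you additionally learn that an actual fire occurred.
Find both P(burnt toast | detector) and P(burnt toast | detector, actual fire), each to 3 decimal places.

P(detector) = 0.07×0.77×0.8 + 0.33×0.77×0.2 + 0.35×0.23×0.8 + 0.49×0.23×0.2 = 0.043120 + 0.050820 + 0.064400 + 0.022540 = 0.180880
Restricting to configurations with burnt toast present: 0.064400 + 0.022540 = 0.086940.
Hence the posterior is 0.086940/0.180880 ≈ 0.481.

Now also conditioning on actual fire=true:
P(detector | actual fire) = 0.33*0.77 + 0.49*0.23 = 0.254100 + 0.112700 = 0.366800
Restricting to configurations with burnt toast present: 0.49*0.23 = 0.112700.
Hence the posterior is 0.112700/0.366800 ≈ 0.307.

P(burnt toast | detector) ≈ 0.481; P(burnt toast | detector, actual fire) ≈ 0.307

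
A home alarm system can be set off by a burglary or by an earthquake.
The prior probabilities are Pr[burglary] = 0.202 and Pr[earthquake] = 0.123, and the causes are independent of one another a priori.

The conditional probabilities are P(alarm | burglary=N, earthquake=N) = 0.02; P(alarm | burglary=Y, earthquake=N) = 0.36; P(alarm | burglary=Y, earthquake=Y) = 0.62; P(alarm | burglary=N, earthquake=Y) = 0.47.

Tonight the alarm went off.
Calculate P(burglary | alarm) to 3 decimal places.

P(burglary | alarm) ≈ 0.568

P(alarm) = 0.02*0.798*0.877 + 0.47*0.798*0.123 + 0.36*0.202*0.877 + 0.62*0.202*0.123 = 0.013997 + 0.046132 + 0.063775 + 0.015405 = 0.139309
Restricting to configurations with burglary present: 0.063775 + 0.015405 = 0.079180.
P(burglary | alarm) = 0.079180 / 0.139309 ≈ 0.568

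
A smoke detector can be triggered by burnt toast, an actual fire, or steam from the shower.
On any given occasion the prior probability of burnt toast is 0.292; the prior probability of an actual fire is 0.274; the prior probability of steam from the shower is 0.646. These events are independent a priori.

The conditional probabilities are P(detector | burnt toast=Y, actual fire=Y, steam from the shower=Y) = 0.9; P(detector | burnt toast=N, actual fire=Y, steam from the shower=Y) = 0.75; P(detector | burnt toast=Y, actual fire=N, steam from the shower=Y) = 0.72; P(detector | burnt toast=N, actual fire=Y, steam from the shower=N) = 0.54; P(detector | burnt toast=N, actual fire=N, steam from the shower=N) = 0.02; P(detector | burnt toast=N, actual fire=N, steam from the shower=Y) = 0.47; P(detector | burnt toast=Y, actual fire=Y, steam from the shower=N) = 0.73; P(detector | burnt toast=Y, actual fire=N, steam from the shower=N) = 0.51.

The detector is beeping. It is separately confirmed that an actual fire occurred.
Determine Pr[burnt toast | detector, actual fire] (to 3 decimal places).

Weight on burnt toast=true, given the evidence: 0.075459 + 0.169769 = 0.245228
The normalizing constant is 0.54×0.708×0.354 + 0.75×0.708×0.646 + 0.73×0.292×0.354 + 0.9×0.292×0.646 = 0.723595
P(burnt toast | detector, actual fire) = 0.245228/0.723595 ≈ 0.339

Pr[burnt toast | detector, actual fire] ≈ 0.339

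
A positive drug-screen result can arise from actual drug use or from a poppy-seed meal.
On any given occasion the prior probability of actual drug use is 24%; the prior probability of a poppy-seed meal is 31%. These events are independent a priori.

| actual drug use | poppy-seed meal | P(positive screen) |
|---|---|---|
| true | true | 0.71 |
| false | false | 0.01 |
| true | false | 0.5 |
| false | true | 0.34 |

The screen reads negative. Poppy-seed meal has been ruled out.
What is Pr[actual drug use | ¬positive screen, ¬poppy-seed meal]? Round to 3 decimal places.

Enumerate both values of actual drug use and weight by the priors:
  P(¬positive screen | ¬poppy-seed meal) = 0.99·0.76 + 0.5·0.24
        = 0.752400 + 0.120000 = 0.872400
The terms with actual drug use present sum to 0.120000, so
  P(actual drug use | ¬positive screen, ¬poppy-seed meal) = 0.120000 / 0.872400 ≈ 0.138

Pr[actual drug use | ¬positive screen, ¬poppy-seed meal] ≈ 0.138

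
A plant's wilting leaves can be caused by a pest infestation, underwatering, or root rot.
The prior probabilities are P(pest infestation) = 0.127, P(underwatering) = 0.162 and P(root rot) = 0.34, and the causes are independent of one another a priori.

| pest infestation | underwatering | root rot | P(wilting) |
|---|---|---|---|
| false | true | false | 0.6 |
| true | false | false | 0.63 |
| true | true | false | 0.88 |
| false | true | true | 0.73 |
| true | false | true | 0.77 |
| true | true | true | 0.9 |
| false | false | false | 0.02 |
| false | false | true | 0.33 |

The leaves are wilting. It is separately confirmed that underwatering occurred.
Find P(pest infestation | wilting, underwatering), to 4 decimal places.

P(wilting | underwatering) = 0.6·0.873·0.66 + 0.73·0.873·0.34 + 0.88·0.127·0.66 + 0.9·0.127·0.34 = 0.345708 + 0.216679 + 0.073762 + 0.038862 = 0.675011
Restricting to configurations with pest infestation present: 0.073762 + 0.038862 = 0.112624.
So P(pest infestation | wilting, underwatering) = 0.112624/0.675011 ≈ 0.1668.

P(pest infestation | wilting, underwatering) ≈ 0.1668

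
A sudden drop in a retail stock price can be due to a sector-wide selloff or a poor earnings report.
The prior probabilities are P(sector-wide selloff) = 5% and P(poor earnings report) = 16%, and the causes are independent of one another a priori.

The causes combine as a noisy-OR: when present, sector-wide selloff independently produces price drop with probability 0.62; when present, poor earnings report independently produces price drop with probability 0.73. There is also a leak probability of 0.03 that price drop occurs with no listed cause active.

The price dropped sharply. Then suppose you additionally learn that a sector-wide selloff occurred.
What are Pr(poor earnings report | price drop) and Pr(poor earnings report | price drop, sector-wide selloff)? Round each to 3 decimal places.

Under noisy-OR, P(price drop | causes) = 1 − (1−0.03)·∏(1−qᵢ) over the active causes.
P(price drop) = 0.03*0.95*0.84 + 0.7381*0.95*0.16 + 0.6314*0.05*0.84 + 0.900478*0.05*0.16 = 0.023940 + 0.112191 + 0.026519 + 0.007204 = 0.169854
Restricting to configurations with poor earnings report present: 0.112191 + 0.007204 = 0.119395.
Hence the posterior is 0.119395/0.169854 ≈ 0.703.

With the extra evidence:
Weight on poor earnings report=true, given the evidence: 0.900478*0.16 = 0.144076
Denominator P(price drop | sector-wide selloff): 0.6314*0.84 + 0.900478*0.16 = 0.674452
P(poor earnings report | price drop, sector-wide selloff) = 0.144076/0.674452 ≈ 0.214
The drop from 0.703 to 0.214 is the explaining-away (discounting) effect.

Pr(poor earnings report | price drop) ≈ 0.703; Pr(poor earnings report | price drop, sector-wide selloff) ≈ 0.214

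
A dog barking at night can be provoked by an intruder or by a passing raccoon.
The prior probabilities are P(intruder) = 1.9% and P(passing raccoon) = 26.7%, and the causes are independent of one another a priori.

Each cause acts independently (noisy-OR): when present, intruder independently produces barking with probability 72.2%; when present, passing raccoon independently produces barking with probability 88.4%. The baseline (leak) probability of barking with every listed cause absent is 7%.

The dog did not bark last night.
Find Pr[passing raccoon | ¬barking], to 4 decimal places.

Under noisy-OR, P(barking | causes) = 1 − (1−0.07)·∏(1−qᵢ) over the active causes.
For the numerator, keep only passing raccoon=true terms: 0.028257 + 0.000152 = 0.028409
Normalizer over all consistent configurations: 0.93·0.981·0.733 + 0.10788·0.981·0.267 + 0.25854·0.019·0.733 + 0.029991·0.019·0.267 = 0.700748
Posterior = 0.028409 / 0.700748 ≈ 0.0405

Pr[passing raccoon | ¬barking] ≈ 0.0405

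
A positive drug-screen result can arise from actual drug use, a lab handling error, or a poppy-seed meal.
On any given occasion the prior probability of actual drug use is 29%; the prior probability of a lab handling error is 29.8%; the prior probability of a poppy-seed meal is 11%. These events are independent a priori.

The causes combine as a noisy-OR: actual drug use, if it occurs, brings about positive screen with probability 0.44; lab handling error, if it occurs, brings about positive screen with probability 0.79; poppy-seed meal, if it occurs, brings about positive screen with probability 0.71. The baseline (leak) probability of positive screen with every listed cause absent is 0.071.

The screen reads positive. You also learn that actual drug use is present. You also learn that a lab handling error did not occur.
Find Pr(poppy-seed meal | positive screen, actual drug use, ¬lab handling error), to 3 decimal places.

Under noisy-OR, P(positive screen | causes) = 1 − (1−0.071)·∏(1−qᵢ) over the active causes.
By total probability over both values of poppy-seed meal:
  P(positive screen | actual drug use, ¬lab handling error) = 0.47976*0.89 + 0.84913*0.11
        = 0.426986 + 0.093404 = 0.520390
The terms with poppy-seed meal present sum to 0.093404, so
  P(poppy-seed meal | positive screen, actual drug use, ¬lab handling error) = 0.093404 / 0.520390 ≈ 0.179

Pr(poppy-seed meal | positive screen, actual drug use, ¬lab handling error) ≈ 0.179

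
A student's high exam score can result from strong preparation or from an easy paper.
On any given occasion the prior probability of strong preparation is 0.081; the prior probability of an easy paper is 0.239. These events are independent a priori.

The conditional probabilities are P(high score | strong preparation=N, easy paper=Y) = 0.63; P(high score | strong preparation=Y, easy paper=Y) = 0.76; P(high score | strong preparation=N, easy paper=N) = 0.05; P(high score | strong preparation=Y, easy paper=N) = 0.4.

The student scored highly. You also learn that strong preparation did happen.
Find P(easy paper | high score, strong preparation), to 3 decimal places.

Enumerate both values of easy paper and weight by the priors:
  P(high score | strong preparation) = 0.4·0.761 + 0.76·0.239
        = 0.304400 + 0.181640 = 0.486040
Configurations with easy paper contribute 0.181640, so
  P(easy paper | high score, strong preparation) = 0.181640 / 0.486040 ≈ 0.374

P(easy paper | high score, strong preparation) ≈ 0.374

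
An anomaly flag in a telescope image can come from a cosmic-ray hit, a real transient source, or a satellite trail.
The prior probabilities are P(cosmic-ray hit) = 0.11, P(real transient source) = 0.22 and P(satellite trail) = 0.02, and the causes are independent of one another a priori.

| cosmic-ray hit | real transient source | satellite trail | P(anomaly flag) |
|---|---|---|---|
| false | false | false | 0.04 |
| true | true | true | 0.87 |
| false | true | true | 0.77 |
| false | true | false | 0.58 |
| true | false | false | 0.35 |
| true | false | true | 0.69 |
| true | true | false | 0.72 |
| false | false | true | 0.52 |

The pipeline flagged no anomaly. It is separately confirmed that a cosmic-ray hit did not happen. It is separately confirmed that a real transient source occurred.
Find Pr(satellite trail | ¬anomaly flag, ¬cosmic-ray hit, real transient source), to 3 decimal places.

Pr(satellite trail | ¬anomaly flag, ¬cosmic-ray hit, real transient source) ≈ 0.011

Numerator (weight on configurations with satellite trail): 0.23·0.02 = 0.004600
Denominator P(¬anomaly flag | ¬cosmic-ray hit, real transient source): 0.42·0.98 + 0.23·0.02 = 0.416200
P(satellite trail | ¬anomaly flag, ¬cosmic-ray hit, real transient source) = 0.004600/0.416200 ≈ 0.011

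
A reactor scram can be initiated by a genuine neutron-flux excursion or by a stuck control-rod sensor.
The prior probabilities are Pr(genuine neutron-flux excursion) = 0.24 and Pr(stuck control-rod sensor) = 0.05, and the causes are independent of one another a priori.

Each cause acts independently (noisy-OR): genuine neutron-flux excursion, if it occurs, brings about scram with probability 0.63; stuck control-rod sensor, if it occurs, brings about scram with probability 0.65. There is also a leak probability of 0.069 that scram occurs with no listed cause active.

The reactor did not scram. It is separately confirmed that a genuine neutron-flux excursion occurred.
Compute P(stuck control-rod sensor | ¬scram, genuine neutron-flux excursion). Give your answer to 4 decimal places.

P(stuck control-rod sensor | ¬scram, genuine neutron-flux excursion) ≈ 0.0181

Under noisy-OR, P(scram | causes) = 1 − (1−0.069)·∏(1−qᵢ) over the active causes.
Numerator (weight on configurations with stuck control-rod sensor): 0.120564·0.05 = 0.006028
The normalizing constant is 0.34447·0.95 + 0.120564·0.05 = 0.333274
Posterior = 0.006028 / 0.333274 ≈ 0.0181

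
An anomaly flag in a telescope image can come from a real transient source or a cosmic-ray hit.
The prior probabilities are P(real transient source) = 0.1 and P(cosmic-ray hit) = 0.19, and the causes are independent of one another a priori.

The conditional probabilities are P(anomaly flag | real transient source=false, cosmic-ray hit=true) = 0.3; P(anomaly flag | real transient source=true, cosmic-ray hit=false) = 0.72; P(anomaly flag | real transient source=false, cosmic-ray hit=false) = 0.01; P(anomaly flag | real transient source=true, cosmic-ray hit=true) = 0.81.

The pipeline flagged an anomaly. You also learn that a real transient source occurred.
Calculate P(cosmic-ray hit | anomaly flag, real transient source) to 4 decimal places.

Enumerate both values of cosmic-ray hit and weight by the priors:
  P(anomaly flag | real transient source) = 0.72*0.81 + 0.81*0.19
        = 0.583200 + 0.153900 = 0.737100
Keeping only the cosmic-ray hit-present terms gives 0.153900, so
  P(cosmic-ray hit | anomaly flag, real transient source) = 0.153900 / 0.737100 ≈ 0.2088

P(cosmic-ray hit | anomaly flag, real transient source) ≈ 0.2088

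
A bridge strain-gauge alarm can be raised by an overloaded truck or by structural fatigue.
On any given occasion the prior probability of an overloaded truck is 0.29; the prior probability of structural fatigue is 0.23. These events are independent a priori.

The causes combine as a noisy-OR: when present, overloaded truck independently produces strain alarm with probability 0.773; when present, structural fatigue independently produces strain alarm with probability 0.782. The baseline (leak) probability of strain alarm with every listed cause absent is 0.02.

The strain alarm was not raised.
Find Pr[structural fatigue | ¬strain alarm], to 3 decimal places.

Pr[structural fatigue | ¬strain alarm] ≈ 0.061

Under noisy-OR, P(strain alarm | causes) = 1 − (1−0.02)·∏(1−qᵢ) over the active causes.
By total probability over the 4 (overloaded truck, structural fatigue) configurations:
  P(¬strain alarm) = 0.98×0.71×0.77 + 0.21364×0.71×0.23 + 0.22246×0.29×0.77 + 0.048496×0.29×0.23
        = 0.535766 + 0.034887 + 0.049675 + 0.003235 = 0.623563
Configurations with structural fatigue contribute 0.038122, so
  P(structural fatigue | ¬strain alarm) = 0.038122 / 0.623563 ≈ 0.061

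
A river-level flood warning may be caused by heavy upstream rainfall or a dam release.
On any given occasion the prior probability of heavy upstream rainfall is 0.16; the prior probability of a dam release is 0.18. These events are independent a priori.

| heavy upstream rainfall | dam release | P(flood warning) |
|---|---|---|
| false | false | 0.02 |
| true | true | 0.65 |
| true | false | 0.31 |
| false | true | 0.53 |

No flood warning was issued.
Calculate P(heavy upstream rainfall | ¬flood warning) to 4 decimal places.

P(¬flood warning) = 0.98·0.84·0.82 + 0.47·0.84·0.18 + 0.69·0.16·0.82 + 0.35·0.16·0.18 = 0.675024 + 0.071064 + 0.090528 + 0.010080 = 0.846696
The heavy upstream rainfall-present share is 0.090528 + 0.010080 = 0.100608.
Hence the posterior is 0.100608/0.846696 ≈ 0.1188.

P(heavy upstream rainfall | ¬flood warning) ≈ 0.1188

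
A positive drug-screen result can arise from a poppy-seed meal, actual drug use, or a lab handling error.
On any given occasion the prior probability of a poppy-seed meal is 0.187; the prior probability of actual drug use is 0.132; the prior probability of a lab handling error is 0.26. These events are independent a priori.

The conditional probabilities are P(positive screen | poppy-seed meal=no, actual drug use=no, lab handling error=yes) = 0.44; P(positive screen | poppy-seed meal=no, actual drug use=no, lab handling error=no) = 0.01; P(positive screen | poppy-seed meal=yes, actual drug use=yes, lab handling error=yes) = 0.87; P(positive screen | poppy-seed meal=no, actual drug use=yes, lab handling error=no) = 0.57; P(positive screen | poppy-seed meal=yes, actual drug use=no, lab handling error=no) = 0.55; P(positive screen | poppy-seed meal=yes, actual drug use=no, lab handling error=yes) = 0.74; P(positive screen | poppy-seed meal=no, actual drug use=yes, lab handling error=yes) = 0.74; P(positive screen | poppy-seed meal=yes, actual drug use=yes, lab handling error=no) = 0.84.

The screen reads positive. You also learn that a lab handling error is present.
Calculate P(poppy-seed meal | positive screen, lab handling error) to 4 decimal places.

For the numerator, keep only poppy-seed meal=true terms: 0.120114 + 0.021475 = 0.141589
Denominator P(positive screen | lab handling error): 0.44×0.813×0.868 + 0.74×0.813×0.132 + 0.74×0.187×0.868 + 0.87×0.187×0.132 = 0.531504
P(poppy-seed meal | positive screen, lab handling error) = 0.141589/0.531504 ≈ 0.2664

P(poppy-seed meal | positive screen, lab handling error) ≈ 0.2664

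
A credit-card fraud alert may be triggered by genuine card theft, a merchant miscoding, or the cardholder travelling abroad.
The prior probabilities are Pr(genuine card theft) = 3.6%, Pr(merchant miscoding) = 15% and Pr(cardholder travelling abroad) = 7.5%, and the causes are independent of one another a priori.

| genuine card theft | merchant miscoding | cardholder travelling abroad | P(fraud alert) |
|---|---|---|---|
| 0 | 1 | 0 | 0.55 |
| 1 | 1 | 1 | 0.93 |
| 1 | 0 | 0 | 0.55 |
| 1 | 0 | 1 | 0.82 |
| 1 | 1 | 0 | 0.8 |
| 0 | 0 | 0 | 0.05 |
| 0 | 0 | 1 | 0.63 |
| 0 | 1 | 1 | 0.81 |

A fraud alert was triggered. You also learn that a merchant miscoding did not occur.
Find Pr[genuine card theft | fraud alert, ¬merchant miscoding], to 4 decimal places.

Pr[genuine card theft | fraud alert, ¬merchant miscoding] ≈ 0.1855

Enumerate the 4 (genuine card theft, cardholder travelling abroad) configurations and weight by the priors:
  P(fraud alert | ¬merchant miscoding) = 0.05·0.964·0.925 + 0.63·0.964·0.075 + 0.55·0.036·0.925 + 0.82·0.036·0.075
        = 0.044585 + 0.045549 + 0.018315 + 0.002214 = 0.110663
Configurations with genuine card theft contribute 0.020529, so
  P(genuine card theft | fraud alert, ¬merchant miscoding) = 0.020529 / 0.110663 ≈ 0.1855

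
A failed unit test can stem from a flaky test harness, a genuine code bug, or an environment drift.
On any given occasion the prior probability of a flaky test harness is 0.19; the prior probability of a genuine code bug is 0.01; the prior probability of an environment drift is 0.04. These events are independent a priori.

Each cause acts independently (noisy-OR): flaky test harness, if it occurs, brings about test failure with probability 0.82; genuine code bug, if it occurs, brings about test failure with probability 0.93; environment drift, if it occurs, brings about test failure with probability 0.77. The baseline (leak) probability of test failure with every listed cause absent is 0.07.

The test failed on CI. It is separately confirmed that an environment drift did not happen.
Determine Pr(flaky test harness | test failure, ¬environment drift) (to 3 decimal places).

Under noisy-OR, P(test failure | causes) = 1 − (1−0.07)·∏(1−qᵢ) over the active causes.
P(test failure | ¬environment drift) = 0.07*0.81*0.99 + 0.9349*0.81*0.01 + 0.8326*0.19*0.99 + 0.988282*0.19*0.01 = 0.056133 + 0.007573 + 0.156612 + 0.001878 = 0.222196
Restricting to configurations with flaky test harness present: 0.156612 + 0.001878 = 0.158490.
So P(flaky test harness | test failure, ¬environment drift) = 0.158490/0.222196 ≈ 0.713.

Pr(flaky test harness | test failure, ¬environment drift) ≈ 0.713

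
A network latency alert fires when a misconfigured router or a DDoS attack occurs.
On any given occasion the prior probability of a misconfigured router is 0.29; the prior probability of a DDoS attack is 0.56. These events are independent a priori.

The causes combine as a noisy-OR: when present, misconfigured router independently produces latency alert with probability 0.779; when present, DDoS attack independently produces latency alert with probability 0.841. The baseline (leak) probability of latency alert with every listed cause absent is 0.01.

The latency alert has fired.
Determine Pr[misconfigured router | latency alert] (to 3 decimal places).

Under noisy-OR, P(latency alert | causes) = 1 − (1−0.01)·∏(1−qᵢ) over the active causes.
For the numerator, keep only misconfigured router=true terms: 0.099682 + 0.156750 = 0.256432
Normalizer over all consistent configurations: 0.01·0.71·0.44 + 0.84259·0.71·0.56 + 0.78121·0.29·0.44 + 0.965212·0.29·0.56 = 0.594570
P(misconfigured router | latency alert) = 0.256432/0.594570 ≈ 0.431

Pr[misconfigured router | latency alert] ≈ 0.431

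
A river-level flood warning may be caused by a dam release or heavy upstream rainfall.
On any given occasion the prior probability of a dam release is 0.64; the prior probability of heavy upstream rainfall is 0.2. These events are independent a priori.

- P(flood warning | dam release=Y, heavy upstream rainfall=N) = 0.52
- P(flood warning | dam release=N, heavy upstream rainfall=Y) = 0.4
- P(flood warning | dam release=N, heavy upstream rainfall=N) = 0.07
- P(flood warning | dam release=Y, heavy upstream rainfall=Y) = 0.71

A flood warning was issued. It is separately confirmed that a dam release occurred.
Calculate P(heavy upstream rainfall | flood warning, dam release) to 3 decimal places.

P(heavy upstream rainfall | flood warning, dam release) ≈ 0.254

For the numerator, keep only heavy upstream rainfall=true terms: 0.71·0.2 = 0.142000
Normalizer over all consistent configurations: 0.52·0.8 + 0.71·0.2 = 0.558000
P(heavy upstream rainfall | flood warning, dam release) = 0.142000/0.558000 ≈ 0.254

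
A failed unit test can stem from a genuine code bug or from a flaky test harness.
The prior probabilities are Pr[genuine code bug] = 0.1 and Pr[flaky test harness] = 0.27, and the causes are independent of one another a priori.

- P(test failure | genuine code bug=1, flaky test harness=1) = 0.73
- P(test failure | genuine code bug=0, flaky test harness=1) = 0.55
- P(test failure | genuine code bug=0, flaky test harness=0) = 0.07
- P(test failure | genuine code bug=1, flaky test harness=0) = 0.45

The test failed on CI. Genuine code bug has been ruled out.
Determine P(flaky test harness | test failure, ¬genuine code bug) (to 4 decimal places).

P(flaky test harness | test failure, ¬genuine code bug) ≈ 0.7440

P(test failure | ¬genuine code bug) = 0.07·0.73 + 0.55·0.27 = 0.051100 + 0.148500 = 0.199600
Restricting to configurations with flaky test harness present: 0.55·0.27 = 0.148500.
Hence the posterior is 0.148500/0.199600 ≈ 0.7440.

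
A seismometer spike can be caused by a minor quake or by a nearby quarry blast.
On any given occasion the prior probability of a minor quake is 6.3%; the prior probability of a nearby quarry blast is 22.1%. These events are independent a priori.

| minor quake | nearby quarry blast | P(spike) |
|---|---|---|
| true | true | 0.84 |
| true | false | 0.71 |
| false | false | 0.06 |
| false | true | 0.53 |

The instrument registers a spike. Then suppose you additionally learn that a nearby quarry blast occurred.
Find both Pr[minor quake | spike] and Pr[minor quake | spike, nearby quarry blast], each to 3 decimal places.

For the numerator, keep only minor quake=true terms: 0.034845 + 0.011695 = 0.046540
Normalizer over all consistent configurations: 0.06*0.937*0.779 + 0.53*0.937*0.221 + 0.71*0.063*0.779 + 0.84*0.063*0.221 = 0.200086
P(minor quake | spike) = 0.046540/0.200086 ≈ 0.233

With the extra evidence:
P(spike | nearby quarry blast) = 0.53×0.937 + 0.84×0.063 = 0.496610 + 0.052920 = 0.549530
Of this, 0.052920 comes from 0.84×0.063 (the minor quake=true cases).
Hence the posterior is 0.052920/0.549530 ≈ 0.096.

Pr[minor quake | spike] ≈ 0.233; Pr[minor quake | spike, nearby quarry blast] ≈ 0.096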